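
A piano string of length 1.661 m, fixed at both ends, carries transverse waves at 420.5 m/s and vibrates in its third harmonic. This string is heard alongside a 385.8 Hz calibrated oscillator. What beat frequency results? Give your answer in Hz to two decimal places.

For a string fixed at both ends, f_n = n·v/(2L) = 3·420.5/(2·1.661) = 379.7411 Hz.
f_beat = |379.7411 − 385.8| = 6.06 Hz.

6.06 Hz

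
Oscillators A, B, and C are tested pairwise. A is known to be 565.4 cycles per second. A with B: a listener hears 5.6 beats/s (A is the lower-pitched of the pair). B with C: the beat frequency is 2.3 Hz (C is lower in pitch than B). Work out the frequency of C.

568.7 Hz

B is above A, so f_B = 565.4 + 5.6 = 571 Hz.
C is below B, so f_C = 571 − 2.3 = 568.7 Hz.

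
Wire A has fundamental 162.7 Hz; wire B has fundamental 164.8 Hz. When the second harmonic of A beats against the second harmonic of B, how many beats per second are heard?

Second harmonic of the first: 2·162.7 = 325.4 Hz.
Second harmonic of the second: 2·164.8 = 329.6 Hz.
f_beat = |325.4 − 329.6| = 4.2 Hz.

4.2 Hz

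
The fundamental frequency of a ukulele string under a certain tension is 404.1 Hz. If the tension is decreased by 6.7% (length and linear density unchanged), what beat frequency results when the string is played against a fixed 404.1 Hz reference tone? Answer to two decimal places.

For a string, f ∝ √T, so the new frequency is 404.1·√0.933 = 390.3280 Hz.
f_beat = |390.3280 − 404.1| = 13.77 Hz.

13.77 Hz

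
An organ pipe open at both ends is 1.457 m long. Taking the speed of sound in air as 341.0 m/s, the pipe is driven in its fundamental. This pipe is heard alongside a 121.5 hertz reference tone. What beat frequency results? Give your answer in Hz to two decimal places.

Open pipe: f_n = n·v/(2L) = 1·341.0/(2·1.457) = 117.0213 Hz.
f_beat = |117.0213 − 121.5| = 4.48 Hz.

4.48 Hz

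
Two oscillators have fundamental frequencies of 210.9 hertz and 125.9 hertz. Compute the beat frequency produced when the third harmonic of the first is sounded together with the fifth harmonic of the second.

3.2 Hz

Third harmonic of the first: 3·210.9 = 632.7 Hz.
Fifth harmonic of the second: 5·125.9 = 629.5 Hz.
f_beat = |632.7 − 629.5| = 3.2 Hz.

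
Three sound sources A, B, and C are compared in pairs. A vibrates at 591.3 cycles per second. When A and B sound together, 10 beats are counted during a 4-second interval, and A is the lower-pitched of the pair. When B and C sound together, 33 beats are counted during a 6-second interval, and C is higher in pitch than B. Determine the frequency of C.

599.3 Hz

A–B: Beat frequency = 10/4 = 2.5 Hz.
B is above A, so f_B = 591.3 + 2.5 = 593.8 Hz.
B–C: Beat frequency = 33/6 = 5.5 Hz.
C is above B, so f_C = 593.8 + 5.5 = 599.3 Hz.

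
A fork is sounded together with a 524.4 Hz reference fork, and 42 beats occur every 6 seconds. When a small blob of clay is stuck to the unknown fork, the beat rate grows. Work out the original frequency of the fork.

Beat frequency = 42/6 = 7 Hz.
|f − 524.4| = 7, so the fork was at either 517.4 Hz or 531.4 Hz.
Adding mass to a fork lowers its frequency; the adjustment lowers the fork's frequency.
The beat rate rose, so the adjustment moved the fork further from 524.4 Hz — it was already below the reference.

517.4 Hz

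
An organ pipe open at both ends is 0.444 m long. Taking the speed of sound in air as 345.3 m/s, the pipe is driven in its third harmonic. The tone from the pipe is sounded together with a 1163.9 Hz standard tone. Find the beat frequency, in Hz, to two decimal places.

Open pipe: f_n = n·v/(2L) = 3·345.3/(2·0.444) = 1166.5541 Hz.
f_beat = |1166.5541 − 1163.9| = 2.65 Hz.

2.65 Hz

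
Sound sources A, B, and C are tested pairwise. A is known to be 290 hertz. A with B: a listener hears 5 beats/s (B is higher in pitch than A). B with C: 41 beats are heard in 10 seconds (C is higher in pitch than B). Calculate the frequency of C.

B is above A, so f_B = 290 + 5 = 295 Hz.
B–C: Beat frequency = 41/10 = 4.1 Hz.
C is above B, so f_C = 295 + 4.1 = 299.1 Hz.

299.1 Hz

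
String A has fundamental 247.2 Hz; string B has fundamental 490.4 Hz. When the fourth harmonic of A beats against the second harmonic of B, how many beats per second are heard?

8.0 Hz

Fourth harmonic of the first: 4·247.2 = 988.8 Hz.
Second harmonic of the second: 2·490.4 = 980.8 Hz.
f_beat = |988.8 − 980.8| = 8.0 Hz.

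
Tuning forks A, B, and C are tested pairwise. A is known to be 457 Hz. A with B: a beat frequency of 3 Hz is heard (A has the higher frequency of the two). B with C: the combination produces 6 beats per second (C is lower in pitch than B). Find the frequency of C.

B is below A, so f_B = 457 − 3 = 454 Hz.
C is below B, so f_C = 454 − 6 = 448 Hz.

448 Hz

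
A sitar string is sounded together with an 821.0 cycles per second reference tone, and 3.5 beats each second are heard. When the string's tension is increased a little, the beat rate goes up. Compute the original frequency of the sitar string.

|f − 821.0| = 3.5, so the sitar string was at either 817.5 Hz or 824.5 Hz.
Higher tension means higher frequency; the adjustment raises the sitar string's frequency.
The beat rate rose, so the adjustment moved the sitar string further from 821.0 Hz — it was already above the reference.

824.5 Hz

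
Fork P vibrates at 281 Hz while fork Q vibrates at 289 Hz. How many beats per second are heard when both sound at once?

8 Hz

The beat frequency equals the magnitude of the frequency difference.
|281 − 289| = 8 Hz.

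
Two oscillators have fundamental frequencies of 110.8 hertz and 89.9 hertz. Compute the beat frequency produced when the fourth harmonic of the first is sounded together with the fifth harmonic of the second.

6.3 Hz

Fourth harmonic of the first: 4·110.8 = 443.2 Hz.
Fifth harmonic of the second: 5·89.9 = 449.5 Hz.
f_beat = |443.2 − 449.5| = 6.3 Hz.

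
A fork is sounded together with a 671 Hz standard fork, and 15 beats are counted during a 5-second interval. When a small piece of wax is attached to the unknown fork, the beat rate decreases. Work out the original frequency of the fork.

674 Hz

Beat frequency = 15/5 = 3 Hz.
|f − 671| = 3, so the fork was at either 668 Hz or 674 Hz.
Loading a fork with wax lowers its frequency; the adjustment lowers the fork's frequency.
The beat rate fell, so the adjustment moved the fork toward 671 Hz — it must have started above the reference.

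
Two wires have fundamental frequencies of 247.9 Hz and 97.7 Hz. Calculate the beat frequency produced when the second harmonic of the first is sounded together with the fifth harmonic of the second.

7.3 Hz

Second harmonic of the first: 2·247.9 = 495.8 Hz.
Fifth harmonic of the second: 5·97.7 = 488.5 Hz.
f_beat = |495.8 − 488.5| = 7.3 Hz.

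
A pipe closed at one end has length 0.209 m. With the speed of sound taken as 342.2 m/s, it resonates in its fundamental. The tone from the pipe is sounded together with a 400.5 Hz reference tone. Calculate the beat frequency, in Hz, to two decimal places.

8.83 Hz

Closed pipe (odd harmonics): f_n = n·v/(4L) = 1·342.2/(4·0.209) = 409.3301 Hz.
f_beat = |409.3301 − 400.5| = 8.83 Hz.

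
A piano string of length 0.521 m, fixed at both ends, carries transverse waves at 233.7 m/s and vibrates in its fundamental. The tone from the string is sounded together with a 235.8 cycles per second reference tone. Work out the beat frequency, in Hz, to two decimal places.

11.52 Hz

For a string fixed at both ends, f_n = n·v/(2L) = 1·233.7/(2·0.521) = 224.2802 Hz.
f_beat = |224.2802 − 235.8| = 11.52 Hz.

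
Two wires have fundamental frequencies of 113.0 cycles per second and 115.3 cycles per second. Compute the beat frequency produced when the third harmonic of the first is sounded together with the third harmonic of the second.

6.9 Hz

Third harmonic of the first: 3·113.0 = 339.0 Hz.
Third harmonic of the second: 3·115.3 = 345.9 Hz.
f_beat = |339.0 − 345.9| = 6.9 Hz.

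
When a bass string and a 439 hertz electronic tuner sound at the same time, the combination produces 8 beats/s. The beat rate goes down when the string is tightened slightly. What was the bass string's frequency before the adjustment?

431 Hz

|f − 439| = 8, so the bass string was at either 431 Hz or 447 Hz.
Increasing tension raises a string's frequency; the adjustment raises the bass string's frequency.
The beat rate fell, so the adjustment moved the bass string toward 439 Hz — it must have started below the reference.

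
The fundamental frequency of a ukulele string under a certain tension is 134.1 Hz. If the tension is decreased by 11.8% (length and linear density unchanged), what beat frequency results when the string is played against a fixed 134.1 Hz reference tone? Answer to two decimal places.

8.16 Hz

For a string, f ∝ √T, so the new frequency is 134.1·√0.882 = 125.9398 Hz.
f_beat = |125.9398 − 134.1| = 8.16 Hz.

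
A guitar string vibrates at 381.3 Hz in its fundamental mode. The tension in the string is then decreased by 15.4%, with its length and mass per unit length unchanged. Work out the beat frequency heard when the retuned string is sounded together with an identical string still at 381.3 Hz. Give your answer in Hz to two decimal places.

30.59 Hz

For a string, f ∝ √T, so the new frequency is 381.3·√0.846 = 350.7131 Hz.
f_beat = |350.7131 − 381.3| = 30.59 Hz.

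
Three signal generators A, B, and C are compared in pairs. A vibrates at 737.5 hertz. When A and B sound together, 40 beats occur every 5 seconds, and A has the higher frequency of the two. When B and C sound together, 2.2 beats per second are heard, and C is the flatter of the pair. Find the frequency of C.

A–B: Beat frequency = 40/5 = 8 Hz.
B is below A, so f_B = 737.5 − 8 = 729.5 Hz.
C is below B, so f_C = 729.5 − 2.2 = 727.3 Hz.

727.3 Hz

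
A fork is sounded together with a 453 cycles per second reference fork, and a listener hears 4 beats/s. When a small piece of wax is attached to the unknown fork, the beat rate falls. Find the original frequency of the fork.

|f − 453| = 4, so the fork was at either 449 Hz or 457 Hz.
Loading a fork with wax lowers its frequency; the adjustment lowers the fork's frequency.
The beat rate fell, so the adjustment moved the fork toward 453 Hz — it must have started above the reference.

457 Hz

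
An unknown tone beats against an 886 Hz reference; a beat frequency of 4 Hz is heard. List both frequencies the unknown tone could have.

|f − 886| = 4, so f = 886 ± 4.

882 Hz or 890 Hz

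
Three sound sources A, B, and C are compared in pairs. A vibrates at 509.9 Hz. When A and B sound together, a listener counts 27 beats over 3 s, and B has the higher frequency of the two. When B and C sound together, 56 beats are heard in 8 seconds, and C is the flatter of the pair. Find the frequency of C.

A–B: Beat frequency = 27/3 = 9 Hz.
B is above A, so f_B = 509.9 + 9 = 518.9 Hz.
B–C: Beat frequency = 56/8 = 7 Hz.
C is below B, so f_C = 518.9 − 7 = 511.9 Hz.

511.9 Hz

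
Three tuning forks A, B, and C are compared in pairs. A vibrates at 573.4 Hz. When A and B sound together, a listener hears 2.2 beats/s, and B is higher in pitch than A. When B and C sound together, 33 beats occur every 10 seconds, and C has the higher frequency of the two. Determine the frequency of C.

578.9 Hz

B is above A, so f_B = 573.4 + 2.2 = 575.6 Hz.
B–C: Beat frequency = 33/10 = 3.3 Hz.
C is above B, so f_C = 575.6 + 3.3 = 578.9 Hz.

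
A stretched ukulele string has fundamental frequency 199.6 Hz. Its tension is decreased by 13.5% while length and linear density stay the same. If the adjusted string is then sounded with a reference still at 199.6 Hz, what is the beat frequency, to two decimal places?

For a string, f ∝ √T, so the new frequency is 199.6·√0.865 = 185.6387 Hz.
f_beat = |185.6387 − 199.6| = 13.96 Hz.

13.96 Hz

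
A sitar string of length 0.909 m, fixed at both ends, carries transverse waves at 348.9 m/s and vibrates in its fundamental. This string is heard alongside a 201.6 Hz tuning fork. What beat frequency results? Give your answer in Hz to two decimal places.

For a string fixed at both ends, f_n = n·v/(2L) = 1·348.9/(2·0.909) = 191.9142 Hz.
f_beat = |191.9142 − 201.6| = 9.69 Hz.

9.69 Hz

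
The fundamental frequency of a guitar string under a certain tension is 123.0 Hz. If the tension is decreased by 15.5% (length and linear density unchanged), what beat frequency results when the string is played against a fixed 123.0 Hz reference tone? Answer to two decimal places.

9.93 Hz

For a string, f ∝ √T, so the new frequency is 123.0·√0.845 = 113.0664 Hz.
f_beat = |113.0664 − 123.0| = 9.93 Hz.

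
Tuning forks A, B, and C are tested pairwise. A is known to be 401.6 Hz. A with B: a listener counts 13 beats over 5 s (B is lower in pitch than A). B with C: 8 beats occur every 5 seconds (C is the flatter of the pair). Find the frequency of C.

397.4 Hz

A–B: Beat frequency = 13/5 = 2.6 Hz.
B is below A, so f_B = 401.6 − 2.6 = 399 Hz.
B–C: Beat frequency = 8/5 = 1.6 Hz.
C is below B, so f_C = 399 − 1.6 = 397.4 Hz.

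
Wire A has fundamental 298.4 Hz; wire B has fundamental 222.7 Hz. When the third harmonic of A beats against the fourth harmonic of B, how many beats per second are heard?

Third harmonic of the first: 3·298.4 = 895.2 Hz.
Fourth harmonic of the second: 4·222.7 = 890.8 Hz.
f_beat = |895.2 − 890.8| = 4.4 Hz.

4.4 Hz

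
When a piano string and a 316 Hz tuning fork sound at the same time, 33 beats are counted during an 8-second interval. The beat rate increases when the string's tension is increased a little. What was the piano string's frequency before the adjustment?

Beat frequency = 33/8 = 4.125 Hz.
|f − 316| = 4.125, so the piano string was at either 311.875 Hz or 320.125 Hz.
Higher tension means higher frequency; the adjustment raises the piano string's frequency.
The beat rate rose, so the adjustment moved the piano string further from 316 Hz — it was already above the reference.

320.125 Hz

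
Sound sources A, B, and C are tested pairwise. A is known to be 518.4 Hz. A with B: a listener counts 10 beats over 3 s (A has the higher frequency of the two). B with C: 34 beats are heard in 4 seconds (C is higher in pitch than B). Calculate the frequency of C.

A–B: Beat frequency = 10/3 = 3.3333 Hz.
B is below A, so f_B = 518.4 − 3.3333 = 515.0667 Hz.
B–C: Beat frequency = 34/4 = 8.5 Hz.
C is above B, so f_C = 515.0667 + 8.5 = 523.5667 Hz.

523.5667 Hz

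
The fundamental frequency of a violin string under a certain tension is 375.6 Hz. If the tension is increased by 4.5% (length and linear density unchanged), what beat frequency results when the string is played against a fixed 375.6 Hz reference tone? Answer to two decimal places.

For a string, f ∝ √T, so the new frequency is 375.6·√1.045 = 383.9580 Hz.
f_beat = |383.9580 − 375.6| = 8.36 Hz.

8.36 Hz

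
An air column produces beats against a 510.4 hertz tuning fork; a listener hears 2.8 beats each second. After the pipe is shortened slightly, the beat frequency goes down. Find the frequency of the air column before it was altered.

|f − 510.4| = 2.8, so the air column was at either 507.6 Hz or 513.2 Hz.
A shorter pipe has a higher fundamental; the adjustment raises the air column's frequency.
The beat rate fell, so the adjustment moved the air column toward 510.4 Hz — it must have started below the reference.

507.6 Hz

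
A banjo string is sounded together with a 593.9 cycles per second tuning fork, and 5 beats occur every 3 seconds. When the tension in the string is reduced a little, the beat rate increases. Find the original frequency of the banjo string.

592.2333 Hz

Beat frequency = 5/3 = 1.6667 Hz.
|f − 593.9| = 1.6667, so the banjo string was at either 592.2333 Hz or 595.5667 Hz.
Lower tension means lower frequency; the adjustment lowers the banjo string's frequency.
The beat rate rose, so the adjustment moved the banjo string further from 593.9 Hz — it was already below the reference.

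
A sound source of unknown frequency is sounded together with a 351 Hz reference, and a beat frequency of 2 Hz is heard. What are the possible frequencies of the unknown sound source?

|f − 351| = 2, so f = 351 ± 2.

349 Hz or 353 Hz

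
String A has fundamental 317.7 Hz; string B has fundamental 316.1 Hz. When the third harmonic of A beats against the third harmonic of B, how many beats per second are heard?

4.8 Hz

Third harmonic of the first: 3·317.7 = 953.1 Hz.
Third harmonic of the second: 3·316.1 = 948.3 Hz.
f_beat = |953.1 − 948.3| = 4.8 Hz.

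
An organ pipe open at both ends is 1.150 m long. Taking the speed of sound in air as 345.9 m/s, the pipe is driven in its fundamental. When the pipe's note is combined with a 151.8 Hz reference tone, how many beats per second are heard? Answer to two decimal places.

Open pipe: f_n = n·v/(2L) = 1·345.9/(2·1.150) = 150.3913 Hz.
f_beat = |150.3913 − 151.8| = 1.41 Hz.

1.41 Hz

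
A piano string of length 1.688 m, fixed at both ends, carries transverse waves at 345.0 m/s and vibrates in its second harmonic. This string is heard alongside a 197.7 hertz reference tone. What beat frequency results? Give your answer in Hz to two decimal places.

For a string fixed at both ends, f_n = n·v/(2L) = 2·345.0/(2·1.688) = 204.3839 Hz.
f_beat = |204.3839 − 197.7| = 6.68 Hz.

6.68 Hz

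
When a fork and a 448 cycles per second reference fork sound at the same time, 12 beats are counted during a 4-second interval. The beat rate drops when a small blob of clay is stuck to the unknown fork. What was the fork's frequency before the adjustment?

Beat frequency = 12/4 = 3 Hz.
|f − 448| = 3, so the fork was at either 445 Hz or 451 Hz.
Adding mass to a fork lowers its frequency; the adjustment lowers the fork's frequency.
The beat rate fell, so the adjustment moved the fork toward 448 Hz — it must have started above the reference.

451 Hz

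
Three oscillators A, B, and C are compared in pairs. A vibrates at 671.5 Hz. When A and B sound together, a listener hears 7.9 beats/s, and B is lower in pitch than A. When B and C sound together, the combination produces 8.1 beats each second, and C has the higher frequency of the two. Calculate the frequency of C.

671.7 Hz

B is below A, so f_B = 671.5 − 7.9 = 663.6 Hz.
C is above B, so f_C = 663.6 + 8.1 = 671.7 Hz.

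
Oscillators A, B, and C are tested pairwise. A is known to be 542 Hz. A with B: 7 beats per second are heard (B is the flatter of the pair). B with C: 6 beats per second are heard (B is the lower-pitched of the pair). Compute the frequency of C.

541 Hz

B is below A, so f_B = 542 − 7 = 535 Hz.
C is above B, so f_C = 535 + 6 = 541 Hz.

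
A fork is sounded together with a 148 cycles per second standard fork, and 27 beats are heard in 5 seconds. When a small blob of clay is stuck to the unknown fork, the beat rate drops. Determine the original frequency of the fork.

153.4 Hz

Beat frequency = 27/5 = 5.4 Hz.
|f − 148| = 5.4, so the fork was at either 142.6 Hz or 153.4 Hz.
Adding mass to a fork lowers its frequency; the adjustment lowers the fork's frequency.
The beat rate fell, so the adjustment moved the fork toward 148 Hz — it must have started above the reference.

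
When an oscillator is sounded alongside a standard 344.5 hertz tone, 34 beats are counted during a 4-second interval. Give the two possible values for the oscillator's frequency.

Beat frequency = 34/4 = 8.5 Hz.
|f − 344.5| = 8.5, so f = 344.5 ± 8.5.

336 Hz or 353 Hz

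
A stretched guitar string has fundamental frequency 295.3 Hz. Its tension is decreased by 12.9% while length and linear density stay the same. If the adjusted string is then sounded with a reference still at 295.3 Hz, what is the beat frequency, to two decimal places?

19.70 Hz

For a string, f ∝ √T, so the new frequency is 295.3·√0.871 = 275.5958 Hz.
f_beat = |275.5958 − 295.3| = 19.70 Hz.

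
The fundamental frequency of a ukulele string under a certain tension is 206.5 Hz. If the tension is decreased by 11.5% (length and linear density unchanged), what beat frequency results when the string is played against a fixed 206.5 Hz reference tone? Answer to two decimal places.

For a string, f ∝ √T, so the new frequency is 206.5·√0.885 = 194.2637 Hz.
f_beat = |194.2637 − 206.5| = 12.24 Hz.

12.24 Hz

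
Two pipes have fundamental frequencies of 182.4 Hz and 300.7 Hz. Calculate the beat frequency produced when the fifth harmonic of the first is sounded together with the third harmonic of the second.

Fifth harmonic of the first: 5·182.4 = 912.0 Hz.
Third harmonic of the second: 3·300.7 = 902.1 Hz.
f_beat = |912.0 − 902.1| = 9.9 Hz.

9.9 Hz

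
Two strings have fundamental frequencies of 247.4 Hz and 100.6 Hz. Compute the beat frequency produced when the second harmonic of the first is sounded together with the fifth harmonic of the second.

8.2 Hz

Second harmonic of the first: 2·247.4 = 494.8 Hz.
Fifth harmonic of the second: 5·100.6 = 503.0 Hz.
f_beat = |494.8 − 503.0| = 8.2 Hz.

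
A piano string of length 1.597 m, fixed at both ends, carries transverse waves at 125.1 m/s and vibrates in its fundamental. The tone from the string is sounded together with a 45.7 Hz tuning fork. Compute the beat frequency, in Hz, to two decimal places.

For a string fixed at both ends, f_n = n·v/(2L) = 1·125.1/(2·1.597) = 39.1672 Hz.
f_beat = |39.1672 − 45.7| = 6.53 Hz.

6.53 Hz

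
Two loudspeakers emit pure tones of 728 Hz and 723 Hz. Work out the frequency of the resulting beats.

f_beat = |f₁ − f₂|.
|728 − 723| = 5 Hz.

5 Hz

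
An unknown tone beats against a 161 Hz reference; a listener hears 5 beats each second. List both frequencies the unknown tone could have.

156 Hz or 166 Hz

|f − 161| = 5, so f = 161 ± 5.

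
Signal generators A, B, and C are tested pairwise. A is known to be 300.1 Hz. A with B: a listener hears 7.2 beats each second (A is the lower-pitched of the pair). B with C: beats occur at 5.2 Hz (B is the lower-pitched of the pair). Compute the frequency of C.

312.5 Hz

B is above A, so f_B = 300.1 + 7.2 = 307.3 Hz.
C is above B, so f_C = 307.3 + 5.2 = 312.5 Hz.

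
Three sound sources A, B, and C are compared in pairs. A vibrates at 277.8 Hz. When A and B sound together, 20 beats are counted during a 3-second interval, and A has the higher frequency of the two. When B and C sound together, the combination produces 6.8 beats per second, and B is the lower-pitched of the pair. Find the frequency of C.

A–B: Beat frequency = 20/3 = 6.6667 Hz.
B is below A, so f_B = 277.8 − 6.6667 = 271.1333 Hz.
C is above B, so f_C = 271.1333 + 6.8 = 277.9333 Hz.

277.9333 Hz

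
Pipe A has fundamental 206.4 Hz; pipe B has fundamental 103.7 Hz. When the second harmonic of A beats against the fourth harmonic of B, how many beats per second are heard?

Second harmonic of the first: 2·206.4 = 412.8 Hz.
Fourth harmonic of the second: 4·103.7 = 414.8 Hz.
f_beat = |412.8 − 414.8| = 2.0 Hz.

2.0 Hz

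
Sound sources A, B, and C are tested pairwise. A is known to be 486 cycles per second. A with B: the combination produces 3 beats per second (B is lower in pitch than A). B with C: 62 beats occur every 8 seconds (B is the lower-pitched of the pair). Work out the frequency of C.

B is below A, so f_B = 486 − 3 = 483 Hz.
B–C: Beat frequency = 62/8 = 7.75 Hz.
C is above B, so f_C = 483 + 7.75 = 490.75 Hz.

490.75 Hz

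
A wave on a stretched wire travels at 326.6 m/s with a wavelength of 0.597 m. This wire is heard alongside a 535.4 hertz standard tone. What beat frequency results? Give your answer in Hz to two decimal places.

Source frequency f = v/λ = 326.6/0.597 = 547.0687 Hz.
f_beat = |547.0687 − 535.4| = 11.67 Hz.

11.67 Hz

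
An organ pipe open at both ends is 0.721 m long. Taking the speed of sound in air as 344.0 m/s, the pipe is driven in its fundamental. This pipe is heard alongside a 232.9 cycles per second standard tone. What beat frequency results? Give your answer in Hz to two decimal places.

5.66 Hz

Open pipe: f_n = n·v/(2L) = 1·344.0/(2·0.721) = 238.5576 Hz.
f_beat = |238.5576 − 232.9| = 5.66 Hz.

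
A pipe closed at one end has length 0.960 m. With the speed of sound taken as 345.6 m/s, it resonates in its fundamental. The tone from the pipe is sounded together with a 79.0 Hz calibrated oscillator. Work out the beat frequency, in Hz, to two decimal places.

Closed pipe (odd harmonics): f_n = n·v/(4L) = 1·345.6/(4·0.960) = 90.0000 Hz.
f_beat = |90.0000 − 79.0| = 11.00 Hz.

11.00 Hz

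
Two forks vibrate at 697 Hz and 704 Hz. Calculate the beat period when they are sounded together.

0.143 s

f_beat = |697 − 704| = 7 Hz.
Beat period T = 1 / f_beat = 1 / 7 s.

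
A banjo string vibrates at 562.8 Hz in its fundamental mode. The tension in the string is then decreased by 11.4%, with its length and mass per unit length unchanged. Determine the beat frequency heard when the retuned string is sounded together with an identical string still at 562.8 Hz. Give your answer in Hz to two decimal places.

33.05 Hz

For a string, f ∝ √T, so the new frequency is 562.8·√0.886 = 529.7500 Hz.
f_beat = |529.7500 − 562.8| = 33.05 Hz.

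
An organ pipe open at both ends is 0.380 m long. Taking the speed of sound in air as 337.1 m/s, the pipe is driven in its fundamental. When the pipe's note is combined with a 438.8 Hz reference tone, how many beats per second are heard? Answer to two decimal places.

Open pipe: f_n = n·v/(2L) = 1·337.1/(2·0.380) = 443.5526 Hz.
f_beat = |443.5526 − 438.8| = 4.75 Hz.

4.75 Hz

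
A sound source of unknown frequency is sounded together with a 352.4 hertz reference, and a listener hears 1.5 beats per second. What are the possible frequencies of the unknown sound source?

|f − 352.4| = 1.5, so f = 352.4 ± 1.5.

350.9 Hz or 353.9 Hz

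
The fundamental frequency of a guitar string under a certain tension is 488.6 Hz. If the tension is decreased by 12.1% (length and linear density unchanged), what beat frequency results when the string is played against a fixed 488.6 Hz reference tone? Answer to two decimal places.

30.51 Hz

For a string, f ∝ √T, so the new frequency is 488.6·√0.879 = 458.0869 Hz.
f_beat = |458.0869 − 488.6| = 30.51 Hz.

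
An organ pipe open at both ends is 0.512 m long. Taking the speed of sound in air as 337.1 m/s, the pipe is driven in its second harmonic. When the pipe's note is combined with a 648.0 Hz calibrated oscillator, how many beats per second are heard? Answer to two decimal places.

10.40 Hz

Open pipe: f_n = n·v/(2L) = 2·337.1/(2·0.512) = 658.3984 Hz.
f_beat = |658.3984 − 648.0| = 10.40 Hz.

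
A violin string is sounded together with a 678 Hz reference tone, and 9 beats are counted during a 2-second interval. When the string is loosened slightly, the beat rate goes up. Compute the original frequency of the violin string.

Beat frequency = 9/2 = 4.5 Hz.
|f − 678| = 4.5, so the violin string was at either 673.5 Hz or 682.5 Hz.
Reducing tension lowers a string's frequency; the adjustment lowers the violin string's frequency.
The beat rate rose, so the adjustment moved the violin string further from 678 Hz — it was already below the reference.

673.5 Hz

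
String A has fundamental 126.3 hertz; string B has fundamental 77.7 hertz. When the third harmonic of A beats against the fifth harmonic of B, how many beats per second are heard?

9.6 Hz

Third harmonic of the first: 3·126.3 = 378.9 Hz.
Fifth harmonic of the second: 5·77.7 = 388.5 Hz.
f_beat = |378.9 − 388.5| = 9.6 Hz.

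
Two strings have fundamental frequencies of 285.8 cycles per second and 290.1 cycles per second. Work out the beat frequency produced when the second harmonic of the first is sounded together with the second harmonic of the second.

8.6 Hz

Second harmonic of the first: 2·285.8 = 571.6 Hz.
Second harmonic of the second: 2·290.1 = 580.2 Hz.
f_beat = |571.6 − 580.2| = 8.6 Hz.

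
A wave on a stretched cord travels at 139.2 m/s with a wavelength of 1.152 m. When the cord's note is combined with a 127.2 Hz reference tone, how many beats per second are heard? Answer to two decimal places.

Source frequency f = v/λ = 139.2/1.152 = 120.8333 Hz.
f_beat = |120.8333 − 127.2| = 6.37 Hz.

6.37 Hz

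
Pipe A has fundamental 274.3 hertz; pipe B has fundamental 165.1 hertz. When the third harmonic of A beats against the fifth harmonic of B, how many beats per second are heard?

2.6 Hz

Third harmonic of the first: 3·274.3 = 822.9 Hz.
Fifth harmonic of the second: 5·165.1 = 825.5 Hz.
f_beat = |822.9 − 825.5| = 2.6 Hz.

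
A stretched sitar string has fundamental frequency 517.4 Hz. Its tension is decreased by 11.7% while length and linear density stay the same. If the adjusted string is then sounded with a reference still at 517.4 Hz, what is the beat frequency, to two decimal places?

For a string, f ∝ √T, so the new frequency is 517.4·√0.883 = 486.1908 Hz.
f_beat = |486.1908 − 517.4| = 31.21 Hz.

31.21 Hz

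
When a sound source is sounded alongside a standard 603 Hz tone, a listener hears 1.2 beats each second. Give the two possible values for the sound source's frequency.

601.8 Hz or 604.2 Hz

|f − 603| = 1.2, so f = 603 ± 1.2.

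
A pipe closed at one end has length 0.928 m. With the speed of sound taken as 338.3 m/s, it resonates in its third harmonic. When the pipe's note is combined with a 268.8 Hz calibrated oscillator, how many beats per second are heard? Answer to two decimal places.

Closed pipe (odd harmonics): f_n = n·v/(4L) = 3·338.3/(4·0.928) = 273.4106 Hz.
f_beat = |273.4106 − 268.8| = 4.61 Hz.

4.61 Hz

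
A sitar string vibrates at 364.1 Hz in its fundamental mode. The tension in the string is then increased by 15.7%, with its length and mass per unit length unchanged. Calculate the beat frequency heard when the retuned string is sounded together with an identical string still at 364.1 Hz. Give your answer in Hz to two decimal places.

27.54 Hz

For a string, f ∝ √T, so the new frequency is 364.1·√1.157 = 391.6403 Hz.
f_beat = |391.6403 − 364.1| = 27.54 Hz.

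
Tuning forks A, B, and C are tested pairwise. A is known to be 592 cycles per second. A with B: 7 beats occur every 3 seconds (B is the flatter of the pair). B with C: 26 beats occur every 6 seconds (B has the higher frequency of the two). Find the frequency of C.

585.3333 Hz

A–B: Beat frequency = 7/3 = 2.3333 Hz.
B is below A, so f_B = 592 − 2.3333 = 589.6667 Hz.
B–C: Beat frequency = 26/6 = 4.3333 Hz.
C is below B, so f_C = 589.6667 − 4.3333 = 585.3333 Hz.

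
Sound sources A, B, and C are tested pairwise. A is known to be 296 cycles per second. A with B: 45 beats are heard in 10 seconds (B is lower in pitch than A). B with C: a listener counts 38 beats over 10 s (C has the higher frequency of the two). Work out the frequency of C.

295.3 Hz

A–B: Beat frequency = 45/10 = 4.5 Hz.
B is below A, so f_B = 296 − 4.5 = 291.5 Hz.
B–C: Beat frequency = 38/10 = 3.8 Hz.
C is above B, so f_C = 291.5 + 3.8 = 295.3 Hz.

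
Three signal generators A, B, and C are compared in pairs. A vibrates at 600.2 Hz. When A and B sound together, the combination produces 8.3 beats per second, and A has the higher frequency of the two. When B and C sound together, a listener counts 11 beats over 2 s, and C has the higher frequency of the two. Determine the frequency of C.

B is below A, so f_B = 600.2 − 8.3 = 591.9 Hz.
B–C: Beat frequency = 11/2 = 5.5 Hz.
C is above B, so f_C = 591.9 + 5.5 = 597.4 Hz.

597.4 Hz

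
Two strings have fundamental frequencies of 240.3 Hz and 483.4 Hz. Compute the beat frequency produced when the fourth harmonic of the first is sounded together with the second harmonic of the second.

Fourth harmonic of the first: 4·240.3 = 961.2 Hz.
Second harmonic of the second: 2·483.4 = 966.8 Hz.
f_beat = |961.2 − 966.8| = 5.6 Hz.

5.6 Hz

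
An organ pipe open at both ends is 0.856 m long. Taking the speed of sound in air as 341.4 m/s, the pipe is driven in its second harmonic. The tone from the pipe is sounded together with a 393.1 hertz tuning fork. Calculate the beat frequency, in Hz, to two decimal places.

5.73 Hz

Open pipe: f_n = n·v/(2L) = 2·341.4/(2·0.856) = 398.8318 Hz.
f_beat = |398.8318 − 393.1| = 5.73 Hz.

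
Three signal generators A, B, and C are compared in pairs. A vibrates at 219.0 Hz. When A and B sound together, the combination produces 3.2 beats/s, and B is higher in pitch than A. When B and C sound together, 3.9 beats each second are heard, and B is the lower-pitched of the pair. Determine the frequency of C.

B is above A, so f_B = 219.0 + 3.2 = 222.2 Hz.
C is above B, so f_C = 222.2 + 3.9 = 226.1 Hz.

226.1 Hz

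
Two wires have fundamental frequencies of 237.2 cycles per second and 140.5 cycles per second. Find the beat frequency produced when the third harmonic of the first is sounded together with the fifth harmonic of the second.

Third harmonic of the first: 3·237.2 = 711.6 Hz.
Fifth harmonic of the second: 5·140.5 = 702.5 Hz.
f_beat = |711.6 − 702.5| = 9.1 Hz.

9.1 Hz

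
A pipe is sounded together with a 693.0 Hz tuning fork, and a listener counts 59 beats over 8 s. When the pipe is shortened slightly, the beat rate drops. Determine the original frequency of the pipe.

Beat frequency = 59/8 = 7.375 Hz.
|f − 693.0| = 7.375, so the pipe was at either 685.625 Hz or 700.375 Hz.
A shorter pipe has a higher fundamental; the adjustment raises the pipe's frequency.
The beat rate fell, so the adjustment moved the pipe toward 693.0 Hz — it must have started below the reference.

685.625 Hz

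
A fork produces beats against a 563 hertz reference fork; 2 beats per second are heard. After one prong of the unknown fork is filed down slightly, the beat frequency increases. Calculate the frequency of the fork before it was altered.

|f − 563| = 2, so the fork was at either 561 Hz or 565 Hz.
Filing a prong removes mass and raises the fork's frequency; the adjustment raises the fork's frequency.
The beat rate rose, so the adjustment moved the fork further from 563 Hz — it was already above the reference.

565 Hz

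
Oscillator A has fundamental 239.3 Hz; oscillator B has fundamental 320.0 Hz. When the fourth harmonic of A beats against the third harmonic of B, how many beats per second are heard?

2.8 Hz

Fourth harmonic of the first: 4·239.3 = 957.2 Hz.
Third harmonic of the second: 3·320.0 = 960.0 Hz.
f_beat = |957.2 − 960.0| = 2.8 Hz.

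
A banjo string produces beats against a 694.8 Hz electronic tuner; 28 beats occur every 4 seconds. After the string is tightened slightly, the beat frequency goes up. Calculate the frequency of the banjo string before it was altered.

Beat frequency = 28/4 = 7 Hz.
|f − 694.8| = 7, so the banjo string was at either 687.8 Hz or 701.8 Hz.
Increasing tension raises a string's frequency; the adjustment raises the banjo string's frequency.
The beat rate rose, so the adjustment moved the banjo string further from 694.8 Hz — it was already above the reference.

701.8 Hz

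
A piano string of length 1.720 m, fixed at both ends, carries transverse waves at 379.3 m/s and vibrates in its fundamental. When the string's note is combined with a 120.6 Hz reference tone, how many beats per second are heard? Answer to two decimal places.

For a string fixed at both ends, f_n = n·v/(2L) = 1·379.3/(2·1.720) = 110.2616 Hz.
f_beat = |110.2616 − 120.6| = 10.34 Hz.

10.34 Hz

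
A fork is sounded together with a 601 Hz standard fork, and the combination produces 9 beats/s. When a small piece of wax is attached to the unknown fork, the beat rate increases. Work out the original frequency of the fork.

592 Hz

|f − 601| = 9, so the fork was at either 592 Hz or 610 Hz.
Loading a fork with wax lowers its frequency; the adjustment lowers the fork's frequency.
The beat rate rose, so the adjustment moved the fork further from 601 Hz — it was already below the reference.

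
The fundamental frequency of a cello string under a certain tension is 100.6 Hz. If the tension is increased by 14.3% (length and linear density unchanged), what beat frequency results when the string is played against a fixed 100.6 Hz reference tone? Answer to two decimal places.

For a string, f ∝ √T, so the new frequency is 100.6·√1.143 = 107.5526 Hz.
f_beat = |107.5526 − 100.6| = 6.95 Hz.

6.95 Hz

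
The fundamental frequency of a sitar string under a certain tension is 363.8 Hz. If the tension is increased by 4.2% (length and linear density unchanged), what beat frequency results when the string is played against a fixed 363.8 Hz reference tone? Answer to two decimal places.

7.56 Hz

For a string, f ∝ √T, so the new frequency is 363.8·√1.042 = 371.3612 Hz.
f_beat = |371.3612 − 363.8| = 7.56 Hz.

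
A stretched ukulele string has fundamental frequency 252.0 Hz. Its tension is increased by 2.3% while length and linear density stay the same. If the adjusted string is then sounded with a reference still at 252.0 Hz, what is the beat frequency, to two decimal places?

2.88 Hz

For a string, f ∝ √T, so the new frequency is 252.0·√1.023 = 254.8815 Hz.
f_beat = |254.8815 − 252.0| = 2.88 Hz.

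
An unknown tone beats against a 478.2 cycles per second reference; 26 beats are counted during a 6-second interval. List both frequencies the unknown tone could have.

Beat frequency = 26/6 = 4.3333 Hz.
|f − 478.2| = 4.3333, so f = 478.2 ± 4.3333.

473.8667 Hz or 482.5333 Hz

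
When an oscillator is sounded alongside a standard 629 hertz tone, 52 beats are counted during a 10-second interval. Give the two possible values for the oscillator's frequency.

Beat frequency = 52/10 = 5.2 Hz.
|f − 629| = 5.2, so f = 629 ± 5.2.

623.8 Hz or 634.2 Hz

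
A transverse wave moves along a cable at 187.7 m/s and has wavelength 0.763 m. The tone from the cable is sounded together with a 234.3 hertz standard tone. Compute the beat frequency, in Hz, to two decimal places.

11.70 Hz

Source frequency f = v/λ = 187.7/0.763 = 246.0026 Hz.
f_beat = |246.0026 − 234.3| = 11.70 Hz.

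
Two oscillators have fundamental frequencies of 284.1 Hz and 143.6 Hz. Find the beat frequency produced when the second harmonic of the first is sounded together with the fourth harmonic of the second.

6.2 Hz

Second harmonic of the first: 2·284.1 = 568.2 Hz.
Fourth harmonic of the second: 4·143.6 = 574.4 Hz.
f_beat = |568.2 − 574.4| = 6.2 Hz.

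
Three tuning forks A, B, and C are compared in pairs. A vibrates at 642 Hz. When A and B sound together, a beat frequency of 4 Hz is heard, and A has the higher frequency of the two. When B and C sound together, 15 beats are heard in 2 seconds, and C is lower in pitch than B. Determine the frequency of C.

B is below A, so f_B = 642 − 4 = 638 Hz.
B–C: Beat frequency = 15/2 = 7.5 Hz.
C is below B, so f_C = 638 − 7.5 = 630.5 Hz.

630.5 Hz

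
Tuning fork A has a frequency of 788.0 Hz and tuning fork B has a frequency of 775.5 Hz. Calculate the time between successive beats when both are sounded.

0.080 s

f_beat = |788.0 − 775.5| = 12.5 Hz.
Beat period T = 1 / f_beat = 1 / 12.5 s.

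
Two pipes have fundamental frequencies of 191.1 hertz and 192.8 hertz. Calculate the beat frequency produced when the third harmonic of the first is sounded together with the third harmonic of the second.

Third harmonic of the first: 3·191.1 = 573.3 Hz.
Third harmonic of the second: 3·192.8 = 578.4 Hz.
f_beat = |573.3 − 578.4| = 5.1 Hz.

5.1 Hz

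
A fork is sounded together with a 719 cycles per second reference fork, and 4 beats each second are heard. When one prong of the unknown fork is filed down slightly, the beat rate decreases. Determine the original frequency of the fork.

715 Hz

|f − 719| = 4, so the fork was at either 715 Hz or 723 Hz.
Filing a prong removes mass and raises the fork's frequency; the adjustment raises the fork's frequency.
The beat rate fell, so the adjustment moved the fork toward 719 Hz — it must have started below the reference.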